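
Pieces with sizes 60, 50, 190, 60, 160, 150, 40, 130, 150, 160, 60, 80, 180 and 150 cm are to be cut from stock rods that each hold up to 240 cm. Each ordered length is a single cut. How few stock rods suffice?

Total = 190 + 180 + 160 + 160 + 150 + 150 + 150 + 130 + 80 + 60 + 60 + 60 + 50 + 40 = 1620 cm.
Lower bound: ⌈1620/240⌉ = 7 stock rods.
Also, 8 pieces each exceed 120 cm, and no two of those can share a stock rod, so at least 8 stock rods are needed.
A packing using 8 stock rods:
  stock rod 1: 190 + 50 = 240
  stock rod 2: 180 + 60 = 240
  stock rod 3: 160 + 80 = 240
  stock rod 4: 160 + 60 = 220
  stock rod 5: 150 + 60 = 210
  stock rod 6: 150 + 40 = 190
  stock rod 7: 150 = 150
  stock rod 8: 130 = 130
This matches the lower bound, so 8 is optimal.

8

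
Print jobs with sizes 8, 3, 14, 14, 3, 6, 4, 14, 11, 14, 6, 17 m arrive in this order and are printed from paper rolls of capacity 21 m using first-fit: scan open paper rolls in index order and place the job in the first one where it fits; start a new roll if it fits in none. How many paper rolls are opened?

  8 → roll 1 (new)  [load 8/21]
  3 → roll 1  [load 11/21]
  14 → roll 2 (new)  [load 14/21]
  14 → roll 3 (new)  [load 14/21]
  3 → roll 1  [load 14/21]
  6 → roll 1  [load 20/21]
  4 → roll 2  [load 18/21]
  14 → roll 4 (new)  [load 14/21]
  11 → roll 5 (new)  [load 11/21]
  14 → roll 6 (new)  [load 14/21]
  6 → roll 3  [load 20/21]
  17 → roll 7 (new)  [load 17/21]
7 paper rolls opened.

7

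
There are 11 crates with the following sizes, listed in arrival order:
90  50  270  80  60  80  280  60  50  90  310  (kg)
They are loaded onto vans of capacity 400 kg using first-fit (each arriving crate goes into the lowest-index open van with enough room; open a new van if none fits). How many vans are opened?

4

  90 → van 1 (new)  [load 90/400]
  50 → van 1  [load 140/400]
  270 → van 2 (new)  [load 270/400]
  80 → van 1  [load 220/400]
  60 → van 1  [load 280/400]
  80 → van 1  [load 360/400]
  280 → van 3 (new)  [load 280/400]
  60 → van 2  [load 330/400]
  50 → van 2  [load 380/400]
  90 → van 3  [load 370/400]
  310 → van 4 (new)  [load 310/400]
4 vans opened.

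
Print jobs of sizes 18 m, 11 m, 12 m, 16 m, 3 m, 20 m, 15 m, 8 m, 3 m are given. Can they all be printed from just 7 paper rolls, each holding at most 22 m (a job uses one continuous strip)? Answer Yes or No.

A valid assignment using 6 paper rolls:
  roll 1: 20 = 20
  roll 2: 18 + 3 = 21
  roll 3: 16 + 3 = 19
  roll 4: 15 = 15
  roll 5: 12 + 8 = 20
  roll 6: 11 = 11
That uses only 6 ≤ 7, so 7 paper rolls are enough.

Yes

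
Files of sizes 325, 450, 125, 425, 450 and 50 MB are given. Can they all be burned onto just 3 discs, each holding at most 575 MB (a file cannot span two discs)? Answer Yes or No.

No

Total = 1825 MB; ⌈1825/575⌉ = 4.
At least 4 discs are required, but only 3 are allowed.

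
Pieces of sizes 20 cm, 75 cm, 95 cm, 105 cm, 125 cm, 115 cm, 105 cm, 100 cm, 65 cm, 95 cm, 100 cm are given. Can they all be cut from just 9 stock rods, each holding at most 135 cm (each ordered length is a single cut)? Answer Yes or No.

Total = 1000 cm; ⌈1000/135⌉ = 8.
9 pieces each exceed half the capacity and cannot share a stock rod, forcing at least 9 stock rods.
The bound of 9 does not rule out 9, but exhaustive search shows no assignment into 9 stock rods of capacity 135 cm exists — the minimum is 10.

No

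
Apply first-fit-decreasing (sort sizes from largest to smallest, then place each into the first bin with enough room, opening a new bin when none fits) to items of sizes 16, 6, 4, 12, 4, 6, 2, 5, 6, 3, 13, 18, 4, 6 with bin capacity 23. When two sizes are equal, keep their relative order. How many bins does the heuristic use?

5

Sorted descending: 18, 16, 13, 12, 6, 6, 6, 6, 5, 4, 4, 4, 3, 2.
  18 → bin 1 (new)  [load 18/23]
  16 → bin 2 (new)  [load 16/23]
  13 → bin 3 (new)  [load 13/23]
  12 → bin 4 (new)  [load 12/23]
  6 → bin 2  [load 22/23]
  6 → bin 3  [load 19/23]
  6 → bin 4  [load 18/23]
  6 → bin 5 (new)  [load 6/23]
  5 → bin 1  [load 23/23]
  4 → bin 3  [load 23/23]
  4 → bin 4  [load 22/23]
  4 → bin 5  [load 10/23]
  3 → bin 5  [load 13/23]
  2 → bin 5  [load 15/23]
5 bins opened.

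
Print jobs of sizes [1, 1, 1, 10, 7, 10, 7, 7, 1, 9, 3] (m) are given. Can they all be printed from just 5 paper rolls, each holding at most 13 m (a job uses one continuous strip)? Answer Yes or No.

Total = 57 m; ⌈57/13⌉ = 5.
6 print jobs each exceed half the capacity and cannot share a roll, forcing at least 6 paper rolls.
At least 6 paper rolls are required, but only 5 are allowed.

No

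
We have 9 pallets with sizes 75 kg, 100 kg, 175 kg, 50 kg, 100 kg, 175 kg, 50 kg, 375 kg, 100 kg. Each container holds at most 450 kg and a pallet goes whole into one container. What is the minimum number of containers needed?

3

Total = 375 + 175 + 175 + 100 + 100 + 100 + 75 + 50 + 50 = 1200 kg.
Lower bound: ⌈1200/450⌉ = 3 containers.
A packing using 3 containers:
  container 1: 375 + 75 = 450
  container 2: 175 + 175 + 100 = 450
  container 3: 100 + 100 + 50 + 50 = 300
This matches the lower bound, so 3 is optimal.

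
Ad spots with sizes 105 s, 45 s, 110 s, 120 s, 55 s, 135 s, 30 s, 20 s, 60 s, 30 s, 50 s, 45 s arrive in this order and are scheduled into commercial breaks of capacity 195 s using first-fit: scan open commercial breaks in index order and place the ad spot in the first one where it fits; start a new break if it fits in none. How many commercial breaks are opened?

  105 → break 1 (new)  [load 105/195]
  45 → break 1  [load 150/195]
  110 → break 2 (new)  [load 110/195]
  120 → break 3 (new)  [load 120/195]
  55 → break 2  [load 165/195]
  135 → break 4 (new)  [load 135/195]
  30 → break 1  [load 180/195]
  20 → break 2  [load 185/195]
  60 → break 3  [load 180/195]
  30 → break 4  [load 165/195]
  50 → break 5 (new)  [load 50/195]
  45 → break 5  [load 95/195]
5 commercial breaks opened.

5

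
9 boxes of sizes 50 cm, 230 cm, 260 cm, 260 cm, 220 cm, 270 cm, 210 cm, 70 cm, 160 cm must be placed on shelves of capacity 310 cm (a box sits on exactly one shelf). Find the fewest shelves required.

Total = 270 + 260 + 260 + 230 + 220 + 210 + 160 + 70 + 50 = 1730 cm.
Lower bound: ⌈1730/310⌉ = 6 shelves.
Also, 7 boxes each exceed 155 cm, and no two of those can share a shelf, so at least 7 shelves are needed.
A packing using 7 shelves:
  shelf 1: 270 = 270
  shelf 2: 260 + 50 = 310
  shelf 3: 260 = 260
  shelf 4: 230 + 70 = 300
  shelf 5: 220 = 220
  shelf 6: 210 = 210
  shelf 7: 160 = 160
This matches the lower bound, so 7 is optimal.

7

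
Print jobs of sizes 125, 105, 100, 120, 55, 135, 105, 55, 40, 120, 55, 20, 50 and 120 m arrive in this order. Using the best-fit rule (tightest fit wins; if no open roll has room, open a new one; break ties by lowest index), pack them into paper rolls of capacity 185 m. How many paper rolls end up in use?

8

  125 → roll 1 (new)  [load 125/185]
  105 → roll 2 (new)  [load 105/185]
  100 → roll 3 (new)  [load 100/185]
  120 → roll 4 (new)  [load 120/185]
  55 → roll 1  [load 180/185]
  135 → roll 5 (new)  [load 135/185]
  105 → roll 6 (new)  [load 105/185]
  55 → roll 4  [load 175/185]
  40 → roll 5  [load 175/185]
  120 → roll 7 (new)  [load 120/185]
  55 → roll 7  [load 175/185]
  20 → roll 2  [load 125/185]
  50 → roll 2  [load 175/185]
  120 → roll 8 (new)  [load 120/185]
8 paper rolls opened.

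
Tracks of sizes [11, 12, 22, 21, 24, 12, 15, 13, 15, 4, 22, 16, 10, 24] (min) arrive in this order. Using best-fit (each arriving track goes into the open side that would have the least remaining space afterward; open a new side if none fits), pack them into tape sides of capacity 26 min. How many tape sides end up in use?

  11 → side 1 (new)  [load 11/26]
  12 → side 1  [load 23/26]
  22 → side 2 (new)  [load 22/26]
  21 → side 3 (new)  [load 21/26]
  24 → side 4 (new)  [load 24/26]
  12 → side 5 (new)  [load 12/26]
  15 → side 6 (new)  [load 15/26]
  13 → side 5  [load 25/26]
  15 → side 7 (new)  [load 15/26]
  4 → side 2  [load 26/26]
  22 → side 8 (new)  [load 22/26]
  16 → side 9 (new)  [load 16/26]
  10 → side 9  [load 26/26]
  24 → side 10 (new)  [load 24/26]
10 tape sides opened.

10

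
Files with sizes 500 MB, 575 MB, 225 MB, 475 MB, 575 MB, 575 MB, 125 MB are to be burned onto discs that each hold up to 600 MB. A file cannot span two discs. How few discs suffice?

Total = 575 + 575 + 575 + 500 + 475 + 225 + 125 = 3050 MB.
Lower bound: ⌈3050/600⌉ = 6 discs.
A packing using 6 discs:
  disc 1: 575 = 575
  disc 2: 575 = 575
  disc 3: 575 = 575
  disc 4: 500 = 500
  disc 5: 475 + 125 = 600
  disc 6: 225 = 225
This matches the lower bound, so 6 is optimal.

6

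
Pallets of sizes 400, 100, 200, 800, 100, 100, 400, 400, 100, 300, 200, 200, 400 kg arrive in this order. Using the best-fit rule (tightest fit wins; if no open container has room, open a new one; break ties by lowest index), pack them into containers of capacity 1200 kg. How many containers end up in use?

4

  400 → container 1 (new)  [load 400/1200]
  100 → container 1  [load 500/1200]
  200 → container 1  [load 700/1200]
  800 → container 2 (new)  [load 800/1200]
  100 → container 2  [load 900/1200]
  100 → container 2  [load 1000/1200]
  400 → container 1  [load 1100/1200]
  400 → container 3 (new)  [load 400/1200]
  100 → container 1  [load 1200/1200]
  300 → container 3  [load 700/1200]
  200 → container 2  [load 1200/1200]
  200 → container 3  [load 900/1200]
  400 → container 4 (new)  [load 400/1200]
4 containers opened.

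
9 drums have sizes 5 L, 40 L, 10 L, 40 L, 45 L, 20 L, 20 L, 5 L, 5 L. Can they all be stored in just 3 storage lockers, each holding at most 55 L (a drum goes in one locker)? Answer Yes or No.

Total = 190 L; ⌈190/55⌉ = 4.
At least 4 storage lockers are required, but only 3 are allowed.

No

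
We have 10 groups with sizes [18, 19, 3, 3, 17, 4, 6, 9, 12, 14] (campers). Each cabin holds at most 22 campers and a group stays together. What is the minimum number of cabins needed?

5

Total = 19 + 18 + 17 + 14 + 12 + 9 + 6 + 4 + 3 + 3 = 105 campers.
Lower bound: ⌈105/22⌉ = 5 cabins.
A packing using 5 cabins:
  cabin 1: 19 + 3 = 22
  cabin 2: 18 + 4 = 22
  cabin 3: 17 + 3 = 20
  cabin 4: 14 + 6 = 20
  cabin 5: 12 + 9 = 21
This matches the lower bound, so 5 is optimal.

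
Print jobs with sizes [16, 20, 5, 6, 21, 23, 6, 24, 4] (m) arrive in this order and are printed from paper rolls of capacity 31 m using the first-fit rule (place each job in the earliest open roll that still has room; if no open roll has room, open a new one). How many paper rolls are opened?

5

  16 → roll 1 (new)  [load 16/31]
  20 → roll 2 (new)  [load 20/31]
  5 → roll 1  [load 21/31]
  6 → roll 1  [load 27/31]
  21 → roll 3 (new)  [load 21/31]
  23 → roll 4 (new)  [load 23/31]
  6 → roll 2  [load 26/31]
  24 → roll 5 (new)  [load 24/31]
  4 → roll 1  [load 31/31]
5 paper rolls opened.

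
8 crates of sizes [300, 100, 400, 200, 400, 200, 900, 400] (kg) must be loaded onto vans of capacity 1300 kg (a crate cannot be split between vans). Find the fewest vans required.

Total = 900 + 400 + 400 + 400 + 300 + 200 + 200 + 100 = 2900 kg.
Lower bound: ⌈2900/1300⌉ = 3 vans.
A packing using 3 vans:
  van 1: 900 + 400 = 1300
  van 2: 400 + 400 + 300 + 200 = 1300
  van 3: 200 + 100 = 300
This matches the lower bound, so 3 is optimal.

3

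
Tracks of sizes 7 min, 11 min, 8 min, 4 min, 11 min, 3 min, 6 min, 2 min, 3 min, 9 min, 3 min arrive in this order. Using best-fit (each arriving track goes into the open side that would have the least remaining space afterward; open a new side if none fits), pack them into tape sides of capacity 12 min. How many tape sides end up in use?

6

  7 → side 1 (new)  [load 7/12]
  11 → side 2 (new)  [load 11/12]
  8 → side 3 (new)  [load 8/12]
  4 → side 3  [load 12/12]
  11 → side 4 (new)  [load 11/12]
  3 → side 1  [load 10/12]
  6 → side 5 (new)  [load 6/12]
  2 → side 1  [load 12/12]
  3 → side 5  [load 9/12]
  9 → side 6 (new)  [load 9/12]
  3 → side 5  [load 12/12]
6 tape sides opened.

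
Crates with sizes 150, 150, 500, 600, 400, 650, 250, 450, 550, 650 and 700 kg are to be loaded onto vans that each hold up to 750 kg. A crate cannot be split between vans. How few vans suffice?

Total = 700 + 650 + 650 + 600 + 550 + 500 + 450 + 400 + 250 + 150 + 150 = 5050 kg.
Lower bound: ⌈5050/750⌉ = 7 vans.
Also, 8 crates each exceed 375 kg, and no two of those can share a van, so at least 8 vans are needed.
A packing using 8 vans:
  van 1: 700 = 700
  van 2: 650 = 650
  van 3: 650 = 650
  van 4: 600 + 150 = 750
  van 5: 550 + 150 = 700
  van 6: 500 + 250 = 750
  van 7: 450 = 450
  van 8: 400 = 400
This matches the lower bound, so 8 is optimal.

8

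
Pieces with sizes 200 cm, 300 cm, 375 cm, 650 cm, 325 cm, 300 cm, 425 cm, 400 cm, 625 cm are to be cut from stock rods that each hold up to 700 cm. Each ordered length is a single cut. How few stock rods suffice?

6

Total = 650 + 625 + 425 + 400 + 375 + 325 + 300 + 300 + 200 = 3600 cm.
Lower bound: ⌈3600/700⌉ = 6 stock rods.
A packing using 6 stock rods:
  stock rod 1: 650 = 650
  stock rod 2: 625 = 625
  stock rod 3: 425 + 200 = 625
  stock rod 4: 400 + 300 = 700
  stock rod 5: 375 + 325 = 700
  stock rod 6: 300 = 300
This matches the lower bound, so 6 is optimal.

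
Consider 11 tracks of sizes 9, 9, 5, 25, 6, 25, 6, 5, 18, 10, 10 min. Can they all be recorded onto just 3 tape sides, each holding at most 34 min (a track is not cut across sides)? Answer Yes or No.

Total = 128 min; ⌈128/34⌉ = 4.
At least 4 tape sides are required, but only 3 are allowed.

No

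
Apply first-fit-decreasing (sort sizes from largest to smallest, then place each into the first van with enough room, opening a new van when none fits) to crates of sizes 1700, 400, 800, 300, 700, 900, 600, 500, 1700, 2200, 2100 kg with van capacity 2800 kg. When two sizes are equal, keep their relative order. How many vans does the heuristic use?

Sorted descending: 2200, 2100, 1700, 1700, 900, 800, 700, 600, 500, 400, 300.
  2200 → van 1 (new)  [load 2200/2800]
  2100 → van 2 (new)  [load 2100/2800]
  1700 → van 3 (new)  [load 1700/2800]
  1700 → van 4 (new)  [load 1700/2800]
  900 → van 3  [load 2600/2800]
  800 → van 4  [load 2500/2800]
  700 → van 2  [load 2800/2800]
  600 → van 1  [load 2800/2800]
  500 → van 5 (new)  [load 500/2800]
  400 → van 5  [load 900/2800]
  300 → van 4  [load 2800/2800]
5 vans opened.

5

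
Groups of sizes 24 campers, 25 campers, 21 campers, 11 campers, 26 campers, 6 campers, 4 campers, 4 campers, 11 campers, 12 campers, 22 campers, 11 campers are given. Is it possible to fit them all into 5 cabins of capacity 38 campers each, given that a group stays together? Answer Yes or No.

Yes

A valid assignment using 5 cabins:
  cabin 1: 26 + 12 = 38
  cabin 2: 25 + 11 = 36
  cabin 3: 24 + 11 = 35
  cabin 4: 22 + 11 + 4 = 37
  cabin 5: 21 + 6 + 4 = 31
Every load is within 38 campers, so 5 cabins suffice.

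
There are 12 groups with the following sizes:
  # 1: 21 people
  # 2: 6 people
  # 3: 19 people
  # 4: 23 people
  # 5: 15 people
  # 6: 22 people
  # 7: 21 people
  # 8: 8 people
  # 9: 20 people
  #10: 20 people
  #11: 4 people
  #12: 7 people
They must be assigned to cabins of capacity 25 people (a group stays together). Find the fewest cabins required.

9

Total = 23 + 22 + 21 + 21 + 20 + 20 + 19 + 15 + 8 + 7 + 6 + 4 = 186 people.
Lower bound: ⌈186/25⌉ = 8 cabins.
A packing using 9 cabins:
  cabin 1: 23 = 23
  cabin 2: 22 = 22
  cabin 3: 21 + 4 = 25
  cabin 4: 21 = 21
  cabin 5: 20 = 20
  cabin 6: 20 = 20
  cabin 7: 19 + 6 = 25
  cabin 8: 15 + 8 = 23
  cabin 9: 7 = 7
No arrangement into 8 cabins stays within capacity, so 9 is optimal.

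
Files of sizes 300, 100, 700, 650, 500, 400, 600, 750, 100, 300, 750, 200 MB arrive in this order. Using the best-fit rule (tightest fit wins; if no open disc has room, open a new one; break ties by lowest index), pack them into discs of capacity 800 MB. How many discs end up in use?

7

  300 → disc 1 (new)  [load 300/800]
  100 → disc 1  [load 400/800]
  700 → disc 2 (new)  [load 700/800]
  650 → disc 3 (new)  [load 650/800]
  500 → disc 4 (new)  [load 500/800]
  400 → disc 1  [load 800/800]
  600 → disc 5 (new)  [load 600/800]
  750 → disc 6 (new)  [load 750/800]
  100 → disc 2  [load 800/800]
  300 → disc 4  [load 800/800]
  750 → disc 7 (new)  [load 750/800]
  200 → disc 5  [load 800/800]
7 discs opened.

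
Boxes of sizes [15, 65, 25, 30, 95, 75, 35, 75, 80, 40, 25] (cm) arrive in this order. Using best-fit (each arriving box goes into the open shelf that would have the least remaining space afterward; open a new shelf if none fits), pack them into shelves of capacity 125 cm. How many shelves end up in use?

  15 → shelf 1 (new)  [load 15/125]
  65 → shelf 1  [load 80/125]
  25 → shelf 1  [load 105/125]
  30 → shelf 2 (new)  [load 30/125]
  95 → shelf 2  [load 125/125]
  75 → shelf 3 (new)  [load 75/125]
  35 → shelf 3  [load 110/125]
  75 → shelf 4 (new)  [load 75/125]
  80 → shelf 5 (new)  [load 80/125]
  40 → shelf 5  [load 120/125]
  25 → shelf 4  [load 100/125]
5 shelves opened.

5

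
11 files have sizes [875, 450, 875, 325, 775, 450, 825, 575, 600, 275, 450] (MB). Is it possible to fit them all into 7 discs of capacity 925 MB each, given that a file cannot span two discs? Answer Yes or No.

Total = 6475 MB; ⌈6475/925⌉ = 7.
The bound of 7 does not rule out 7, but exhaustive search shows no assignment into 7 discs of capacity 925 MB exists — the minimum is 8.

No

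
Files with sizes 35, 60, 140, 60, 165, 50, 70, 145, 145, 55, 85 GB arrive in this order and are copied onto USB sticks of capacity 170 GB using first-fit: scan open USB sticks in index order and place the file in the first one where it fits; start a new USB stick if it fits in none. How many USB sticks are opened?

7

  35 → USB stick 1 (new)  [load 35/170]
  60 → USB stick 1  [load 95/170]
  140 → USB stick 2 (new)  [load 140/170]
  60 → USB stick 1  [load 155/170]
  165 → USB stick 3 (new)  [load 165/170]
  50 → USB stick 4 (new)  [load 50/170]
  70 → USB stick 4  [load 120/170]
  145 → USB stick 5 (new)  [load 145/170]
  145 → USB stick 6 (new)  [load 145/170]
  55 → USB stick 7 (new)  [load 55/170]
  85 → USB stick 7  [load 140/170]
7 USB sticks opened.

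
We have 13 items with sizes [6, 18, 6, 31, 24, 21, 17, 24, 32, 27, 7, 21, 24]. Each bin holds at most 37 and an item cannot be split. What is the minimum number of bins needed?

9

Total = 32 + 31 + 27 + 24 + 24 + 24 + 21 + 21 + 18 + 17 + 7 + 6 + 6 = 258.
Lower bound: ⌈258/37⌉ = 7 bins.
Also, 8 items each exceed 37/2, and no two of those can share a bin, so at least 8 bins are needed.
A packing using 9 bins:
  bin 1: 32 = 32
  bin 2: 31 + 6 = 37
  bin 3: 27 + 7 = 34
  bin 4: 24 + 6 = 30
  bin 5: 24 = 24
  bin 6: 24 = 24
  bin 7: 21 = 21
  bin 8: 21 = 21
  bin 9: 18 + 17 = 35
No arrangement into 8 bins stays within capacity, so 9 is optimal.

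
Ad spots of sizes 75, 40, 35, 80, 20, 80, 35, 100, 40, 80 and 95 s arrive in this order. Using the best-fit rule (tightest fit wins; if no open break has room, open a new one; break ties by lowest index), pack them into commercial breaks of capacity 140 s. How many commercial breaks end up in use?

6

  75 → break 1 (new)  [load 75/140]
  40 → break 1  [load 115/140]
  35 → break 2 (new)  [load 35/140]
  80 → break 2  [load 115/140]
  20 → break 1  [load 135/140]
  80 → break 3 (new)  [load 80/140]
  35 → break 3  [load 115/140]
  100 → break 4 (new)  [load 100/140]
  40 → break 4  [load 140/140]
  80 → break 5 (new)  [load 80/140]
  95 → break 6 (new)  [load 95/140]
6 commercial breaks opened.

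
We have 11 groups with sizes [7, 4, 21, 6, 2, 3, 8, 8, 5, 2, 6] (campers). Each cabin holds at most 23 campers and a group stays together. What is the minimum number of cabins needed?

Total = 21 + 8 + 8 + 7 + 6 + 6 + 5 + 4 + 3 + 2 + 2 = 72 campers.
Lower bound: ⌈72/23⌉ = 4 cabins.
A packing using 4 cabins:
  cabin 1: 21 + 2 = 23
  cabin 2: 8 + 8 + 7 = 23
  cabin 3: 6 + 6 + 5 + 4 + 2 = 23
  cabin 4: 3 = 3
This matches the lower bound, so 4 is optimal.

4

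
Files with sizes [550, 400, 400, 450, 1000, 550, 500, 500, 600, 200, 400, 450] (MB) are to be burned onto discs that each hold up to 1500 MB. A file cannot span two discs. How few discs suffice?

Total = 1000 + 600 + 550 + 550 + 500 + 500 + 450 + 450 + 400 + 400 + 400 + 200 = 6000 MB.
Lower bound: ⌈6000/1500⌉ = 4 discs.
A packing using 4 discs:
  disc 1: 1000 + 500 = 1500
  disc 2: 600 + 500 + 400 = 1500
  disc 3: 550 + 550 + 400 = 1500
  disc 4: 450 + 450 + 400 + 200 = 1500
This matches the lower bound, so 4 is optimal.

4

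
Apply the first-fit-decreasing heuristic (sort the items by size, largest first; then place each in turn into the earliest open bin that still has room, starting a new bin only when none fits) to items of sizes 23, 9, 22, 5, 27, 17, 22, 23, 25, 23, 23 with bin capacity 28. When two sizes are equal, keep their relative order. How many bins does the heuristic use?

9

Sorted descending: 27, 25, 23, 23, 23, 23, 22, 22, 17, 9, 5.
  27 → bin 1 (new)  [load 27/28]
  25 → bin 2 (new)  [load 25/28]
  23 → bin 3 (new)  [load 23/28]
  23 → bin 4 (new)  [load 23/28]
  23 → bin 5 (new)  [load 23/28]
  23 → bin 6 (new)  [load 23/28]
  22 → bin 7 (new)  [load 22/28]
  22 → bin 8 (new)  [load 22/28]
  17 → bin 9 (new)  [load 17/28]
  9 → bin 9  [load 26/28]
  5 → bin 3  [load 28/28]
9 bins opened.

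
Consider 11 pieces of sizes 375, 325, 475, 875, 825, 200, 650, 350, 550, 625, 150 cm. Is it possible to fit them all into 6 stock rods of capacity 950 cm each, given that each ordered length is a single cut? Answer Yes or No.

No

Total = 5400 cm; ⌈5400/950⌉ = 6.
The bound of 6 does not rule out 6, but exhaustive search shows no assignment into 6 stock rods of capacity 950 cm exists — the minimum is 7.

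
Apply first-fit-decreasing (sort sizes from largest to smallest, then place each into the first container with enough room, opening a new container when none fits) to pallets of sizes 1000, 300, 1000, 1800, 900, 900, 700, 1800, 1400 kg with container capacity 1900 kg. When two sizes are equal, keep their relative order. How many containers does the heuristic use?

Sorted descending: 1800, 1800, 1400, 1000, 1000, 900, 900, 700, 300.
  1800 → container 1 (new)  [load 1800/1900]
  1800 → container 2 (new)  [load 1800/1900]
  1400 → container 3 (new)  [load 1400/1900]
  1000 → container 4 (new)  [load 1000/1900]
  1000 → container 5 (new)  [load 1000/1900]
  900 → container 4  [load 1900/1900]
  900 → container 5  [load 1900/1900]
  700 → container 6 (new)  [load 700/1900]
  300 → container 3  [load 1700/1900]
6 containers opened.

6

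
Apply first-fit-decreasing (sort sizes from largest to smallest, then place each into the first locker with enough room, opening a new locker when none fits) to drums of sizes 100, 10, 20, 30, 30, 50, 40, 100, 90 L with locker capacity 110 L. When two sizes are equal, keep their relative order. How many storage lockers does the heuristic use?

5

Sorted descending: 100, 100, 90, 50, 40, 30, 30, 20, 10.
  100 → locker 1 (new)  [load 100/110]
  100 → locker 2 (new)  [load 100/110]
  90 → locker 3 (new)  [load 90/110]
  50 → locker 4 (new)  [load 50/110]
  40 → locker 4  [load 90/110]
  30 → locker 5 (new)  [load 30/110]
  30 → locker 5  [load 60/110]
  20 → locker 3  [load 110/110]
  10 → locker 1  [load 110/110]
5 storage lockers opened.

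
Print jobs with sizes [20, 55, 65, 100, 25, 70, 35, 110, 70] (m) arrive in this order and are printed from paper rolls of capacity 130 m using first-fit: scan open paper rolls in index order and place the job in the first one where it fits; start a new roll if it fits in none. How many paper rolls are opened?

6

  20 → roll 1 (new)  [load 20/130]
  55 → roll 1  [load 75/130]
  65 → roll 2 (new)  [load 65/130]
  100 → roll 3 (new)  [load 100/130]
  25 → roll 1  [load 100/130]
  70 → roll 4 (new)  [load 70/130]
  35 → roll 2  [load 100/130]
  110 → roll 5 (new)  [load 110/130]
  70 → roll 6 (new)  [load 70/130]
6 paper rolls opened.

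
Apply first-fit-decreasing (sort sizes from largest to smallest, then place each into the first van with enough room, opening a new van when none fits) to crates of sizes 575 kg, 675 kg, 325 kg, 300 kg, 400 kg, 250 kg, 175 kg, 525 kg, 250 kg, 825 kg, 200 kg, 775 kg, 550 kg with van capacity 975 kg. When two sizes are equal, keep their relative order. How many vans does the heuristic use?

Sorted descending: 825, 775, 675, 575, 550, 525, 400, 325, 300, 250, 250, 200, 175.
  825 → van 1 (new)  [load 825/975]
  775 → van 2 (new)  [load 775/975]
  675 → van 3 (new)  [load 675/975]
  575 → van 4 (new)  [load 575/975]
  550 → van 5 (new)  [load 550/975]
  525 → van 6 (new)  [load 525/975]
  400 → van 4  [load 975/975]
  325 → van 5  [load 875/975]
  300 → van 3  [load 975/975]
  250 → van 6  [load 775/975]
  250 → van 7 (new)  [load 250/975]
  200 → van 2  [load 975/975]
  175 → van 6  [load 950/975]
7 vans opened.

7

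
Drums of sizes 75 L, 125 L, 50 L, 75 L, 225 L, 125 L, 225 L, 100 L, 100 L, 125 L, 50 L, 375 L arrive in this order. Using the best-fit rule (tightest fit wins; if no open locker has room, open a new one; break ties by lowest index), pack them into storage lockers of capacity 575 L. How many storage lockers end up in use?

  75 → locker 1 (new)  [load 75/575]
  125 → locker 1  [load 200/575]
  50 → locker 1  [load 250/575]
  75 → locker 1  [load 325/575]
  225 → locker 1  [load 550/575]
  125 → locker 2 (new)  [load 125/575]
  225 → locker 2  [load 350/575]
  100 → locker 2  [load 450/575]
  100 → locker 2  [load 550/575]
  125 → locker 3 (new)  [load 125/575]
  50 → locker 3  [load 175/575]
  375 → locker 3  [load 550/575]
3 storage lockers opened.

3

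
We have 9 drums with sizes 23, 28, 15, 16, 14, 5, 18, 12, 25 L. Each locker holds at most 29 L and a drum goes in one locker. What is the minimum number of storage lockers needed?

6

Total = 28 + 25 + 23 + 18 + 16 + 15 + 14 + 12 + 5 = 156 L.
Lower bound: ⌈156/29⌉ = 6 storage lockers.
A packing using 6 storage lockers:
  locker 1: 28 = 28
  locker 2: 25 = 25
  locker 3: 23 + 5 = 28
  locker 4: 18 = 18
  locker 5: 16 + 12 = 28
  locker 6: 15 + 14 = 29
This matches the lower bound, so 6 is optimal.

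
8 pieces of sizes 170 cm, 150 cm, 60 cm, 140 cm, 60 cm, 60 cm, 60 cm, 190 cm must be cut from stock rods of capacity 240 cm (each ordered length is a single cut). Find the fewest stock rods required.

5

Total = 190 + 170 + 150 + 140 + 60 + 60 + 60 + 60 = 890 cm.
Lower bound: ⌈890/240⌉ = 4 stock rods.
A packing using 5 stock rods:
  stock rod 1: 190 = 190
  stock rod 2: 170 + 60 = 230
  stock rod 3: 150 + 60 = 210
  stock rod 4: 140 + 60 = 200
  stock rod 5: 60 = 60
No arrangement into 4 stock rods stays within capacity, so 5 is optimal.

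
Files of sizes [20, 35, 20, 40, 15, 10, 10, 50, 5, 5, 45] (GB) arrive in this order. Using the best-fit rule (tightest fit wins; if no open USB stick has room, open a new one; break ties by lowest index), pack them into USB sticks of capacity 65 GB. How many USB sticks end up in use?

5

  20 → USB stick 1 (new)  [load 20/65]
  35 → USB stick 1  [load 55/65]
  20 → USB stick 2 (new)  [load 20/65]
  40 → USB stick 2  [load 60/65]
  15 → USB stick 3 (new)  [load 15/65]
  10 → USB stick 1  [load 65/65]
  10 → USB stick 3  [load 25/65]
  50 → USB stick 4 (new)  [load 50/65]
  5 → USB stick 2  [load 65/65]
  5 → USB stick 4  [load 55/65]
  45 → USB stick 5 (new)  [load 45/65]
5 USB sticks opened.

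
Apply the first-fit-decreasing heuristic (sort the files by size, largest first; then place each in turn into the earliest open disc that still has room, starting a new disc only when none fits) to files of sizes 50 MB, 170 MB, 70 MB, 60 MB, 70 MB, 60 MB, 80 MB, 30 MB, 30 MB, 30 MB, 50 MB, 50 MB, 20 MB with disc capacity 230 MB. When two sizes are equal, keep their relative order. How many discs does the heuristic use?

4

Sorted descending: 170, 80, 70, 70, 60, 60, 50, 50, 50, 30, 30, 30, 20.
  170 → disc 1 (new)  [load 170/230]
  80 → disc 2 (new)  [load 80/230]
  70 → disc 2  [load 150/230]
  70 → disc 2  [load 220/230]
  60 → disc 1  [load 230/230]
  60 → disc 3 (new)  [load 60/230]
  50 → disc 3  [load 110/230]
  50 → disc 3  [load 160/230]
  50 → disc 3  [load 210/230]
  30 → disc 4 (new)  [load 30/230]
  30 → disc 4  [load 60/230]
  30 → disc 4  [load 90/230]
  20 → disc 3  [load 230/230]
4 discs opened.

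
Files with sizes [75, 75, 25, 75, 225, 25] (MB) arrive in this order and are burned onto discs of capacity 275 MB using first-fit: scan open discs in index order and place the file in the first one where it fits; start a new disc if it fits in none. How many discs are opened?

  75 → disc 1 (new)  [load 75/275]
  75 → disc 1  [load 150/275]
  25 → disc 1  [load 175/275]
  75 → disc 1  [load 250/275]
  225 → disc 2 (new)  [load 225/275]
  25 → disc 1  [load 275/275]
2 discs opened.

2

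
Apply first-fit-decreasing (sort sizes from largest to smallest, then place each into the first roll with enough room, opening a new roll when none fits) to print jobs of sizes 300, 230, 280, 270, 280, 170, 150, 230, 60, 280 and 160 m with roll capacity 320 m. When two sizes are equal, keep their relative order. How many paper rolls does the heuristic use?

9

Sorted descending: 300, 280, 280, 280, 270, 230, 230, 170, 160, 150, 60.
  300 → roll 1 (new)  [load 300/320]
  280 → roll 2 (new)  [load 280/320]
  280 → roll 3 (new)  [load 280/320]
  280 → roll 4 (new)  [load 280/320]
  270 → roll 5 (new)  [load 270/320]
  230 → roll 6 (new)  [load 230/320]
  230 → roll 7 (new)  [load 230/320]
  170 → roll 8 (new)  [load 170/320]
  160 → roll 9 (new)  [load 160/320]
  150 → roll 8  [load 320/320]
  60 → roll 6  [load 290/320]
9 paper rolls opened.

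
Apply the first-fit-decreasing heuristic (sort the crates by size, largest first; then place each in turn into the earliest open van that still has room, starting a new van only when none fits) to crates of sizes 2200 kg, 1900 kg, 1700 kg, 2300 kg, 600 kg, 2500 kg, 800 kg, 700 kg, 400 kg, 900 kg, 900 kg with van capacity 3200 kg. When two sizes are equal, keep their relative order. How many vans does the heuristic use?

5

Sorted descending: 2500, 2300, 2200, 1900, 1700, 900, 900, 800, 700, 600, 400.
  2500 → van 1 (new)  [load 2500/3200]
  2300 → van 2 (new)  [load 2300/3200]
  2200 → van 3 (new)  [load 2200/3200]
  1900 → van 4 (new)  [load 1900/3200]
  1700 → van 5 (new)  [load 1700/3200]
  900 → van 2  [load 3200/3200]
  900 → van 3  [load 3100/3200]
  800 → van 4  [load 2700/3200]
  700 → van 1  [load 3200/3200]
  600 → van 5  [load 2300/3200]
  400 → van 4  [load 3100/3200]
5 vans opened.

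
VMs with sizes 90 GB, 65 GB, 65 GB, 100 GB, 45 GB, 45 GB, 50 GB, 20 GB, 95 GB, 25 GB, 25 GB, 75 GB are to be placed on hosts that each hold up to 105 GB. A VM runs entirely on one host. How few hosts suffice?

Total = 100 + 95 + 90 + 75 + 65 + 65 + 50 + 45 + 45 + 25 + 25 + 20 = 700 GB.
Lower bound: ⌈700/105⌉ = 7 hosts.
A packing using 8 hosts:
  host 1: 100 = 100
  host 2: 95 = 95
  host 3: 90 = 90
  host 4: 75 + 25 = 100
  host 5: 65 + 25 = 90
  host 6: 65 + 20 = 85
  host 7: 50 + 45 = 95
  host 8: 45 = 45
No arrangement into 7 hosts stays within capacity, so 8 is optimal.

8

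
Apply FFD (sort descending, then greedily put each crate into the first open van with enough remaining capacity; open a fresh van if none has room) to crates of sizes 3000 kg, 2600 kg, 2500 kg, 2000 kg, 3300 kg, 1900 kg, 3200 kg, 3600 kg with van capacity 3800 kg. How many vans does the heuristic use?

Sorted descending: 3600, 3300, 3200, 3000, 2600, 2500, 2000, 1900.
  3600 → van 1 (new)  [load 3600/3800]
  3300 → van 2 (new)  [load 3300/3800]
  3200 → van 3 (new)  [load 3200/3800]
  3000 → van 4 (new)  [load 3000/3800]
  2600 → van 5 (new)  [load 2600/3800]
  2500 → van 6 (new)  [load 2500/3800]
  2000 → van 7 (new)  [load 2000/3800]
  1900 → van 8 (new)  [load 1900/3800]
8 vans opened.

8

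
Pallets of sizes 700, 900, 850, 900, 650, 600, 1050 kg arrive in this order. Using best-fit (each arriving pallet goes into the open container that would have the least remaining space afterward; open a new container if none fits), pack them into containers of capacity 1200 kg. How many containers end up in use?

7

  700 → container 1 (new)  [load 700/1200]
  900 → container 2 (new)  [load 900/1200]
  850 → container 3 (new)  [load 850/1200]
  900 → container 4 (new)  [load 900/1200]
  650 → container 5 (new)  [load 650/1200]
  600 → container 6 (new)  [load 600/1200]
  1050 → container 7 (new)  [load 1050/1200]
7 containers opened.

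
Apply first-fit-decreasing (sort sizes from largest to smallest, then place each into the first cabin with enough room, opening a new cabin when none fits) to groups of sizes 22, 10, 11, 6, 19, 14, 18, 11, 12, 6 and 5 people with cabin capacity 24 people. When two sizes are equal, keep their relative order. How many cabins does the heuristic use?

6

Sorted descending: 22, 19, 18, 14, 12, 11, 11, 10, 6, 6, 5.
  22 → cabin 1 (new)  [load 22/24]
  19 → cabin 2 (new)  [load 19/24]
  18 → cabin 3 (new)  [load 18/24]
  14 → cabin 4 (new)  [load 14/24]
  12 → cabin 5 (new)  [load 12/24]
  11 → cabin 5  [load 23/24]
  11 → cabin 6 (new)  [load 11/24]
  10 → cabin 4  [load 24/24]
  6 → cabin 3  [load 24/24]
  6 → cabin 6  [load 17/24]
  5 → cabin 2  [load 24/24]
6 cabins opened.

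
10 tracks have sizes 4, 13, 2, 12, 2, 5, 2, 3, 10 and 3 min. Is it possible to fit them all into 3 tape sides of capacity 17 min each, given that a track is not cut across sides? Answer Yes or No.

Total = 56 min; ⌈56/17⌉ = 4.
At least 4 tape sides are required, but only 3 are allowed.

No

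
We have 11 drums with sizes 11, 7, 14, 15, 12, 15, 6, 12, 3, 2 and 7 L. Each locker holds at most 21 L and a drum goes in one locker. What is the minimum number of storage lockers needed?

6

Total = 15 + 15 + 14 + 12 + 12 + 11 + 7 + 7 + 6 + 3 + 2 = 104 L.
Lower bound: ⌈104/21⌉ = 5 storage lockers.
Also, 6 drums each exceed 21/2 L, and no two of those can share a locker, so at least 6 storage lockers are needed.
A packing using 6 storage lockers:
  locker 1: 15 + 6 = 21
  locker 2: 15 + 3 + 2 = 20
  locker 3: 14 + 7 = 21
  locker 4: 12 + 7 = 19
  locker 5: 12 = 12
  locker 6: 11 = 11
This matches the lower bound, so 6 is optimal.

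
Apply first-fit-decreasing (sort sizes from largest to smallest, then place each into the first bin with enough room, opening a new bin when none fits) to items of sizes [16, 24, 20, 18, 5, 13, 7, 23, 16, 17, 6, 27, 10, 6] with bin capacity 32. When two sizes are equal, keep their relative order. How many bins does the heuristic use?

Sorted descending: 27, 24, 23, 20, 18, 17, 16, 16, 13, 10, 7, 6, 6, 5.
  27 → bin 1 (new)  [load 27/32]
  24 → bin 2 (new)  [load 24/32]
  23 → bin 3 (new)  [load 23/32]
  20 → bin 4 (new)  [load 20/32]
  18 → bin 5 (new)  [load 18/32]
  17 → bin 6 (new)  [load 17/32]
  16 → bin 7 (new)  [load 16/32]
  16 → bin 7  [load 32/32]
  13 → bin 5  [load 31/32]
  10 → bin 4  [load 30/32]
  7 → bin 2  [load 31/32]
  6 → bin 3  [load 29/32]
  6 → bin 6  [load 23/32]
  5 → bin 1  [load 32/32]
7 bins opened.

7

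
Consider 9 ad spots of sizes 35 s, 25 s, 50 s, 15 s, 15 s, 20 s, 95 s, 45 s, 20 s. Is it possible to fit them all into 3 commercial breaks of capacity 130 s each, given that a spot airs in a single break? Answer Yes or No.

A valid assignment using 3 commercial breaks:
  break 1: 95 + 35 = 130
  break 2: 50 + 45 + 25 = 120
  break 3: 20 + 20 + 15 + 15 = 70
Every load is within 130 s, so 3 commercial breaks suffice.

Yes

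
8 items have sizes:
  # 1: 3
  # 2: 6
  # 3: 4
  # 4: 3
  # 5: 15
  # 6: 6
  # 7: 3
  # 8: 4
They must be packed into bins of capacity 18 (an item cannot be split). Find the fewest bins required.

3

Total = 15 + 6 + 6 + 4 + 4 + 3 + 3 + 3 = 44.
Lower bound: ⌈44/18⌉ = 3 bins.
A packing using 3 bins:
  bin 1: 15 + 3 = 18
  bin 2: 6 + 6 + 4 = 16
  bin 3: 4 + 3 + 3 = 10
This matches the lower bound, so 3 is optimal.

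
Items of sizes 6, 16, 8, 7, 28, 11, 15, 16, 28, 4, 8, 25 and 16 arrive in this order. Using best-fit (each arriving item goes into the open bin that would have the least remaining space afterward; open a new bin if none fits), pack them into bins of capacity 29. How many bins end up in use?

8

  6 → bin 1 (new)  [load 6/29]
  16 → bin 1  [load 22/29]
  8 → bin 2 (new)  [load 8/29]
  7 → bin 1  [load 29/29]
  28 → bin 3 (new)  [load 28/29]
  11 → bin 2  [load 19/29]
  15 → bin 4 (new)  [load 15/29]
  16 → bin 5 (new)  [load 16/29]
  28 → bin 6 (new)  [load 28/29]
  4 → bin 2  [load 23/29]
  8 → bin 5  [load 24/29]
  25 → bin 7 (new)  [load 25/29]
  16 → bin 8 (new)  [load 16/29]
8 bins opened.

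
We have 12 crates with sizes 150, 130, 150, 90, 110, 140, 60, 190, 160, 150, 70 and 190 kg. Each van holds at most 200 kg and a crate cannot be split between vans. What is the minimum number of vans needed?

Total = 190 + 190 + 160 + 150 + 150 + 150 + 140 + 130 + 110 + 90 + 70 + 60 = 1590 kg.
Lower bound: ⌈1590/200⌉ = 8 vans.
Also, 9 crates each exceed 100 kg, and no two of those can share a van, so at least 9 vans are needed.
A packing using 9 vans:
  van 1: 190 = 190
  van 2: 190 = 190
  van 3: 160 = 160
  van 4: 150 = 150
  van 5: 150 = 150
  van 6: 150 = 150
  van 7: 140 + 60 = 200
  van 8: 130 + 70 = 200
  van 9: 110 + 90 = 200
This matches the lower bound, so 9 is optimal.

9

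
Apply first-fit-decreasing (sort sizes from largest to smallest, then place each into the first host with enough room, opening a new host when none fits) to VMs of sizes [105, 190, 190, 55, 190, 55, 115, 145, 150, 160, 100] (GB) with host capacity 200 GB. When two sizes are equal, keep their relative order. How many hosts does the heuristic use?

Sorted descending: 190, 190, 190, 160, 150, 145, 115, 105, 100, 55, 55.
  190 → host 1 (new)  [load 190/200]
  190 → host 2 (new)  [load 190/200]
  190 → host 3 (new)  [load 190/200]
  160 → host 4 (new)  [load 160/200]
  150 → host 5 (new)  [load 150/200]
  145 → host 6 (new)  [load 145/200]
  115 → host 7 (new)  [load 115/200]
  105 → host 8 (new)  [load 105/200]
  100 → host 9 (new)  [load 100/200]
  55 → host 6  [load 200/200]
  55 → host 7  [load 170/200]
9 hosts opened.

9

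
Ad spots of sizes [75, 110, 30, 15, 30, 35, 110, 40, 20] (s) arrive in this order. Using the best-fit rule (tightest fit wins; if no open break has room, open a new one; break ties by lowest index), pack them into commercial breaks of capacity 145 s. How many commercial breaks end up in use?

  75 → break 1 (new)  [load 75/145]
  110 → break 2 (new)  [load 110/145]
  30 → break 2  [load 140/145]
  15 → break 1  [load 90/145]
  30 → break 1  [load 120/145]
  35 → break 3 (new)  [load 35/145]
  110 → break 3  [load 145/145]
  40 → break 4 (new)  [load 40/145]
  20 → break 1  [load 140/145]
4 commercial breaks opened.

4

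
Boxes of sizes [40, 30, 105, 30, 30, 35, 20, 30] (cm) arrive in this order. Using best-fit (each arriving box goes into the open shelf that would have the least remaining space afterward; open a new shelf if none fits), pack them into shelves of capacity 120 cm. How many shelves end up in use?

3

  40 → shelf 1 (new)  [load 40/120]
  30 → shelf 1  [load 70/120]
  105 → shelf 2 (new)  [load 105/120]
  30 → shelf 1  [load 100/120]
  30 → shelf 3 (new)  [load 30/120]
  35 → shelf 3  [load 65/120]
  20 → shelf 1  [load 120/120]
  30 → shelf 3  [load 95/120]
3 shelves opened.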